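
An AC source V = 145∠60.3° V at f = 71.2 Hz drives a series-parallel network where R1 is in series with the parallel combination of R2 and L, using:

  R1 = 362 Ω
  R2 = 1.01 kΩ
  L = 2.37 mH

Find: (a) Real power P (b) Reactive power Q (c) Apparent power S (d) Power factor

Step 1 — Angular frequency: ω = 2π·f = 2π·71.2 = 447.4 rad/s.
Step 2 — Component impedances:
  R1: Z = R = 362 Ω
  R2: Z = R = 1010 Ω
  L: Z = jωL = j·447.4·0.00237 = 0 + j1.06 Ω
Step 3 — Parallel branch: R2 || L = 1/(1/R2 + 1/L) = 0.001113 + j1.06 Ω.
Step 4 — Series with R1: Z_total = R1 + (R2 || L) = 362 + j1.06 Ω = 362∠0.2° Ω.
Step 5 — Source phasor: V = 145∠60.3° V = 71.84 + j126 V.
Step 6 — Current: I = V / Z = 0.1995 + j0.3473 A = 0.4005∠60.1° A.
Step 7 — Complex power: S = V·I* = 58.08 + j0.1701 VA.
Step 8 — Real power: P = Re(S) = 58.08 W.
Step 9 — Reactive power: Q = Im(S) = 0.1701 VAR.
Step 10 — Apparent power: |S| = 58.08 VA.
Step 11 — Power factor: PF = P/|S| = 1 (lagging).

(a) P = 58.08 W  (b) Q = 0.1701 VAR  (c) S = 58.08 VA  (d) PF = 1 (lagging)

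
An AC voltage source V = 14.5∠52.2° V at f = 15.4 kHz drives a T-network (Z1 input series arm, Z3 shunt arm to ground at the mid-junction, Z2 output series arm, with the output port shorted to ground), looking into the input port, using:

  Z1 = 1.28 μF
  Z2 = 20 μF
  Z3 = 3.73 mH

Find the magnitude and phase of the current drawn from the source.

Step 1 — Angular frequency: ω = 2π·f = 2π·1.54e+04 = 9.676e+04 rad/s.
Step 2 — Component impedances:
  Z1: Z = 1/(jωC) = -j/(ω·C) = 0 - j8.074 Ω
  Z2: Z = 1/(jωC) = -j/(ω·C) = 0 - j0.5167 Ω
  Z3: Z = jωL = j·9.676e+04·0.00373 = 0 + j360.9 Ω
Step 3 — With the output port shorted to ground, the output series arm Z2 runs from the junction to ground; the shunt arm Z3 also runs from the junction to ground. They appear in parallel: Z3 || Z2 = 0 - j0.5175 Ω.
Step 4 — Series with input arm Z1: Z_in = Z1 + (Z3 || Z2) = 0 - j8.591 Ω = 8.591∠-90.0° Ω.
Step 5 — Source phasor: V = 14.5∠52.2° V = 8.887 + j11.46 V.
Step 6 — Ohm's law: I = V / Z_total = (8.887 + j11.46) / (0 - j8.591) = -1.334 + j1.034 A.
Step 7 — Convert to polar: |I| = 1.688 A, ∠I = 142.2°.

I = 1.688∠142.2° A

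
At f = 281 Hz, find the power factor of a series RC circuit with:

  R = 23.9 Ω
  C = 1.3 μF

Step 1 — Angular frequency: ω = 2π·f = 2π·281 = 1766 rad/s.
Step 2 — Component impedances:
  R: Z = R = 23.9 Ω
  C: Z = 1/(jωC) = -j/(ω·C) = 0 - j435.7 Ω
Step 3 — Series combination: Z_total = R + C = 23.9 - j435.7 Ω = 436.3∠-86.9° Ω.
Step 4 — Power factor: PF = cos(φ) = Re(Z)/|Z| = 23.9/436.34 = 0.05477.
Step 5 — Type: Im(Z) = -435.7 ⇒ leading (phase φ = -86.9°).

PF = 0.05477 (leading, φ = -86.9°)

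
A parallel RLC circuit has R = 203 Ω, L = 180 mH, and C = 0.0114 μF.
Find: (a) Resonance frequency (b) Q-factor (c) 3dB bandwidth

Step 1 — Resonance: ω₀ = 1/√(LC) = 1/√(0.18·1.14e-08) = 2.208e+04 rad/s.
Step 2 — f₀ = ω₀/(2π) = 3513 Hz.
Step 3 — Parallel Q: Q = R/(ω₀L) = 203/(2.208e+04·0.18) = 0.05109.
Step 4 — Bandwidth: Δω = ω₀/Q = 4.321e+05 rad/s; BW = Δω/(2π) = 6.877e+04 Hz.

(a) f₀ = 3513 Hz  (b) Q = 0.05109  (c) BW = 6.877e+04 Hz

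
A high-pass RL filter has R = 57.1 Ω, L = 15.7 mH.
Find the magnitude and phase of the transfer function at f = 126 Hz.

Step 1 — Angular frequency: ω = 2π·126 = 791.7 rad/s.
Step 2 — Transfer function: H(jω) = jωL/(R + jωL).
Step 3 — Numerator jωL = j·12.43; denominator R + jωL = 57.1 + j12.43.
Step 4 — H = 0.04524 + j0.2078.
Step 5 — Magnitude: |H| = 0.2127 (-13.4 dB); phase: φ = 77.7°.

|H| = 0.2127 (-13.4 dB), φ = 77.7°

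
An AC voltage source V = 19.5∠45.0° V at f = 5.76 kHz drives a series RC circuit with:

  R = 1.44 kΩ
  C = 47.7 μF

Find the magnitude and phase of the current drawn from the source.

Step 1 — Angular frequency: ω = 2π·f = 2π·5760 = 3.619e+04 rad/s.
Step 2 — Component impedances:
  R: Z = R = 1440 Ω
  C: Z = 1/(jωC) = -j/(ω·C) = 0 - j0.5793 Ω
Step 3 — Series combination: Z_total = R + C = 1440 - j0.5793 Ω = 1440∠-0.0° Ω.
Step 4 — Source phasor: V = 19.5∠45.0° V = 13.79 + j13.79 V.
Step 5 — Ohm's law: I = V / Z_total = (13.79 + j13.79) / (1440 - j0.5793) = 0.009572 + j0.009579 A.
Step 6 — Convert to polar: |I| = 0.01354 A, ∠I = 45.0°.

I = 0.01354∠45.0° A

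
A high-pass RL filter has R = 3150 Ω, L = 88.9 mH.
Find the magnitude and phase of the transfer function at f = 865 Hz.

Step 1 — Angular frequency: ω = 2π·865 = 5435 rad/s.
Step 2 — Transfer function: H(jω) = jωL/(R + jωL).
Step 3 — Numerator jωL = j·483.2; denominator R + jωL = 3150 + j483.2.
Step 4 — H = 0.02299 + j0.1499.
Step 5 — Magnitude: |H| = 0.1516 (-16.4 dB); phase: φ = 81.3°.

|H| = 0.1516 (-16.4 dB), φ = 81.3°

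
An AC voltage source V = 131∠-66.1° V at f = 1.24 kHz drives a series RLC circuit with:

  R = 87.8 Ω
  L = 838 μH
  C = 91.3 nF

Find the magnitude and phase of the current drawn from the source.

Step 1 — Angular frequency: ω = 2π·f = 2π·1240 = 7791 rad/s.
Step 2 — Component impedances:
  R: Z = R = 87.8 Ω
  L: Z = jωL = j·7791·0.000838 = 0 + j6.529 Ω
  C: Z = 1/(jωC) = -j/(ω·C) = 0 - j1406 Ω
Step 3 — Series combination: Z_total = R + L + C = 87.8 - j1399 Ω = 1402∠-86.4° Ω.
Step 4 — Source phasor: V = 131∠-66.1° V = 53.07 - j119.8 V.
Step 5 — Ohm's law: I = V / Z_total = (53.07 - j119.8) / (87.8 - j1399) = 0.08763 + j0.03243 A.
Step 6 — Convert to polar: |I| = 0.09344 A, ∠I = 20.3°.

I = 0.09344∠20.3° A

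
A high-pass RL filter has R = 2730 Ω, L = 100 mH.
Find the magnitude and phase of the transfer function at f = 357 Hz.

Step 1 — Angular frequency: ω = 2π·357 = 2243 rad/s.
Step 2 — Transfer function: H(jω) = jωL/(R + jωL).
Step 3 — Numerator jωL = j·224.3; denominator R + jωL = 2730 + j224.3.
Step 4 — H = 0.006706 + j0.08161.
Step 5 — Magnitude: |H| = 0.08189 (-21.7 dB); phase: φ = 85.3°.

|H| = 0.08189 (-21.7 dB), φ = 85.3°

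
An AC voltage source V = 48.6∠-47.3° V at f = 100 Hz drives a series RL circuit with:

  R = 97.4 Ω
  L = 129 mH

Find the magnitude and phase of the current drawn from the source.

Step 1 — Angular frequency: ω = 2π·f = 2π·100 = 628.3 rad/s.
Step 2 — Component impedances:
  R: Z = R = 97.4 Ω
  L: Z = jωL = j·628.3·0.129 = 0 + j81.05 Ω
Step 3 — Series combination: Z_total = R + L = 97.4 + j81.05 Ω = 126.7∠39.8° Ω.
Step 4 — Source phasor: V = 48.6∠-47.3° V = 32.96 - j35.72 V.
Step 5 — Ohm's law: I = V / Z_total = (32.96 - j35.72) / (97.4 + j81.05) = 0.01963 - j0.383 A.
Step 6 — Convert to polar: |I| = 0.3835 A, ∠I = -87.1°.

I = 0.3835∠-87.1° A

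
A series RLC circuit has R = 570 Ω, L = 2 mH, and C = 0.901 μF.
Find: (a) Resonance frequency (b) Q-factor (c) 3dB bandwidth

Step 1 — Resonance condition Im(Z)=0 gives ω₀ = 1/√(LC).
Step 2 — ω₀ = 1/√(0.002·9.01e-07) = 2.356e+04 rad/s.
Step 3 — f₀ = ω₀/(2π) = 3749 Hz.
Step 4 — Series Q: Q = ω₀L/R = 2.356e+04·0.002/570 = 0.08266.
Step 5 — 3dB bandwidth: Δω = ω₀/Q = 2.85e+05 rad/s; BW = Δω/(2π) = 4.536e+04 Hz.

(a) f₀ = 3749 Hz  (b) Q = 0.08266  (c) BW = 4.536e+04 Hz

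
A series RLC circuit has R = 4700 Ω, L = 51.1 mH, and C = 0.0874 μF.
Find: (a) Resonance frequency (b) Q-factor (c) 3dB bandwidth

Step 1 — Resonance: ω₀ = 1/√(LC) = 1/√(0.0511·8.74e-08) = 1.496e+04 rad/s.
Step 2 — f₀ = ω₀/(2π) = 2382 Hz.
Step 3 — Series Q: Q = ω₀L/R = 1.496e+04·0.0511/4700 = 0.1627.
Step 4 — Bandwidth: Δω = ω₀/Q = 9.198e+04 rad/s; BW = Δω/(2π) = 1.464e+04 Hz.

(a) f₀ = 2382 Hz  (b) Q = 0.1627  (c) BW = 1.464e+04 Hz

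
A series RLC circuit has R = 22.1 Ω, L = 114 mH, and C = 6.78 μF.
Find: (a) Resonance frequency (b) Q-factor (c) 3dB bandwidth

Step 1 — Resonance condition Im(Z)=0 gives ω₀ = 1/√(LC).
Step 2 — ω₀ = 1/√(0.114·6.78e-06) = 1137 rad/s.
Step 3 — f₀ = ω₀/(2π) = 181 Hz.
Step 4 — Series Q: Q = ω₀L/R = 1137·0.114/22.1 = 5.867.
Step 5 — 3dB bandwidth: Δω = ω₀/Q = 193.9 rad/s; BW = Δω/(2π) = 30.85 Hz.

(a) f₀ = 181 Hz  (b) Q = 5.867  (c) BW = 30.85 Hz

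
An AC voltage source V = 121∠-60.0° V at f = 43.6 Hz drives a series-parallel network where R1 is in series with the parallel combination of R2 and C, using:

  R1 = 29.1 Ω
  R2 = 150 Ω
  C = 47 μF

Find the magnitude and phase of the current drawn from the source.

Step 1 — Angular frequency: ω = 2π·f = 2π·43.6 = 273.9 rad/s.
Step 2 — Component impedances:
  R1: Z = R = 29.1 Ω
  R2: Z = R = 150 Ω
  C: Z = 1/(jωC) = -j/(ω·C) = 0 - j77.67 Ω
Step 3 — Parallel branch: R2 || C = 1/(1/R2 + 1/C) = 31.71 - j61.25 Ω.
Step 4 — Series with R1: Z_total = R1 + (R2 || C) = 60.81 - j61.25 Ω = 86.31∠-45.2° Ω.
Step 5 — Source phasor: V = 121∠-60.0° V = 60.5 - j104.8 V.
Step 6 — Ohm's law: I = V / Z_total = (60.5 - j104.8) / (60.81 - j61.25) = 1.355 - j0.358 A.
Step 7 — Convert to polar: |I| = 1.402 A, ∠I = -14.8°.

I = 1.402∠-14.8° A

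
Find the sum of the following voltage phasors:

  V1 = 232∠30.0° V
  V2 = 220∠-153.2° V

Step 1 — Convert each phasor to rectangular form:
  V1 = 232·(cos(30.0°) + j·sin(30.0°)) = 200.9 + j116 V
  V2 = 220·(cos(-153.2°) + j·sin(-153.2°)) = -196.4 - j99.19 V
Step 2 — Sum components: V_total = 4.549 + j16.81 V.
Step 3 — Convert to polar: |V_total| = 17.41 V, ∠V_total = 74.9°.

V_total = 17.41∠74.9° V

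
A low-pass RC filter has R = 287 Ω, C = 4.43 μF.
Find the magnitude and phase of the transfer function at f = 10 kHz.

Step 1 — Angular frequency: ω = 2π·1e+04 = 6.283e+04 rad/s.
Step 2 — Transfer function: H(jω) = 1/(1 + jωRC).
Step 3 — Denominator: 1 + jωRC = 1 + j·6.283e+04·287·4.43e-06 = 1 + j79.89.
Step 4 — H = 0.0001567 - j0.01252.
Step 5 — Magnitude: |H| = 0.01252 (-38.0 dB); phase: φ = -89.3°.

|H| = 0.01252 (-38.0 dB), φ = -89.3°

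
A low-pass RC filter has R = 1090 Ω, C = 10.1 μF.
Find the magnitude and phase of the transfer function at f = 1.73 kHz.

Step 1 — Angular frequency: ω = 2π·1730 = 1.087e+04 rad/s.
Step 2 — Transfer function: H(jω) = 1/(1 + jωRC).
Step 3 — Denominator: 1 + jωRC = 1 + j·1.087e+04·1090·1.01e-05 = 1 + j119.7.
Step 4 — H = 6.983e-05 - j0.008356.
Step 5 — Magnitude: |H| = 0.008356 (-41.6 dB); phase: φ = -89.5°.

|H| = 0.008356 (-41.6 dB), φ = -89.5°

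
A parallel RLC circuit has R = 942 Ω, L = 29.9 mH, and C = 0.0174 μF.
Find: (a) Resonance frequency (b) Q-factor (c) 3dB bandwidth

Step 1 — Resonance: ω₀ = 1/√(LC) = 1/√(0.0299·1.74e-08) = 4.384e+04 rad/s.
Step 2 — f₀ = ω₀/(2π) = 6978 Hz.
Step 3 — Parallel Q: Q = R/(ω₀L) = 942/(4.384e+04·0.0299) = 0.7186.
Step 4 — Bandwidth: Δω = ω₀/Q = 6.101e+04 rad/s; BW = Δω/(2π) = 9710 Hz.

(a) f₀ = 6978 Hz  (b) Q = 0.7186  (c) BW = 9710 Hz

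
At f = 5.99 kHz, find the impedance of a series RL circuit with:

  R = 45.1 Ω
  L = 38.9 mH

Step 1 — Angular frequency: ω = 2π·f = 2π·5990 = 3.764e+04 rad/s.
Step 2 — Component impedances:
  R: Z = R = 45.1 Ω
  L: Z = jωL = j·3.764e+04·0.0389 = 0 + j1464 Ω
Step 3 — Series combination: Z_total = R + L = 45.1 + j1464 Ω = 1465∠88.2° Ω.

Z = 45.1 + j1464 Ω = 1465∠88.2° Ω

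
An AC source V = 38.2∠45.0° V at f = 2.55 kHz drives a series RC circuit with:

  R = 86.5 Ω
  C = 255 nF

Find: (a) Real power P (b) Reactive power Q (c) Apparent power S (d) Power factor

Step 1 — Angular frequency: ω = 2π·f = 2π·2550 = 1.602e+04 rad/s.
Step 2 — Component impedances:
  R: Z = R = 86.5 Ω
  C: Z = 1/(jωC) = -j/(ω·C) = 0 - j244.8 Ω
Step 3 — Series combination: Z_total = R + C = 86.5 - j244.8 Ω = 259.6∠-70.5° Ω.
Step 4 — Source phasor: V = 38.2∠45.0° V = 27.01 + j27.01 V.
Step 5 — Current: I = V / Z = -0.06343 + j0.1328 A = 0.1472∠115.5° A.
Step 6 — Complex power: S = V·I* = 1.873 - j5.3 VA.
Step 7 — Real power: P = Re(S) = 1.873 W.
Step 8 — Reactive power: Q = Im(S) = -5.3 VAR.
Step 9 — Apparent power: |S| = 5.621 VA.
Step 10 — Power factor: PF = P/|S| = 0.3332 (leading).

(a) P = 1.873 W  (b) Q = -5.3 VAR  (c) S = 5.621 VA  (d) PF = 0.3332 (leading)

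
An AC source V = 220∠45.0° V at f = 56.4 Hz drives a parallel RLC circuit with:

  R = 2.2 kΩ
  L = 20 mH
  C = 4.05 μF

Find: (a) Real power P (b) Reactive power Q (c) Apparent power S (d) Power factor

Step 1 — Angular frequency: ω = 2π·f = 2π·56.4 = 354.4 rad/s.
Step 2 — Component impedances:
  R: Z = R = 2200 Ω
  L: Z = jωL = j·354.4·0.02 = 0 + j7.087 Ω
  C: Z = 1/(jωC) = -j/(ω·C) = 0 - j696.8 Ω
Step 3 — Parallel combination: 1/Z_total = 1/R + 1/L + 1/C; Z_total = 0.0233 + j7.16 Ω = 7.16∠89.8° Ω.
Step 4 — Source phasor: V = 220∠45.0° V = 155.6 + j155.6 V.
Step 5 — Current: I = V / Z = 21.8 - j21.66 A = 30.73∠-44.8° A.
Step 6 — Complex power: S = V·I* = 22 + j6760 VA.
Step 7 — Real power: P = Re(S) = 22 W.
Step 8 — Reactive power: Q = Im(S) = 6760 VAR.
Step 9 — Apparent power: |S| = 6760 VA.
Step 10 — Power factor: PF = P/|S| = 0.003255 (lagging).

(a) P = 22 W  (b) Q = 6760 VAR  (c) S = 6760 VA  (d) PF = 0.003255 (lagging)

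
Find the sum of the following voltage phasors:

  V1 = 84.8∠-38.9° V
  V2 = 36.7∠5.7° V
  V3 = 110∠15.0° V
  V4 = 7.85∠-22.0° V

Step 1 — Convert each phasor to rectangular form:
  V1 = 84.8·(cos(-38.9°) + j·sin(-38.9°)) = 66 - j53.25 V
  V2 = 36.7·(cos(5.7°) + j·sin(5.7°)) = 36.52 + j3.645 V
  V3 = 110·(cos(15.0°) + j·sin(15.0°)) = 106.3 + j28.47 V
  V4 = 7.85·(cos(-22.0°) + j·sin(-22.0°)) = 7.278 - j2.941 V
Step 2 — Sum components: V_total = 216 - j24.08 V.
Step 3 — Convert to polar: |V_total| = 217.4 V, ∠V_total = -6.4°.

V_total = 217.4∠-6.4° V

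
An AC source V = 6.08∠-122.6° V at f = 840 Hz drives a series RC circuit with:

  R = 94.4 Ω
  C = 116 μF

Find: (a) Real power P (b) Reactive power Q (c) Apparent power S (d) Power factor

Step 1 — Angular frequency: ω = 2π·f = 2π·840 = 5278 rad/s.
Step 2 — Component impedances:
  R: Z = R = 94.4 Ω
  C: Z = 1/(jωC) = -j/(ω·C) = 0 - j1.633 Ω
Step 3 — Series combination: Z_total = R + C = 94.4 - j1.633 Ω = 94.41∠-1.0° Ω.
Step 4 — Source phasor: V = 6.08∠-122.6° V = -3.276 - j5.122 V.
Step 5 — Current: I = V / Z = -0.03375 - j0.05484 A = 0.0644∠-121.6° A.
Step 6 — Complex power: S = V·I* = 0.3915 - j0.006774 VA.
Step 7 — Real power: P = Re(S) = 0.3915 W.
Step 8 — Reactive power: Q = Im(S) = -0.006774 VAR.
Step 9 — Apparent power: |S| = 0.3915 VA.
Step 10 — Power factor: PF = P/|S| = 0.9999 (leading).

(a) P = 0.3915 W  (b) Q = -0.006774 VAR  (c) S = 0.3915 VA  (d) PF = 0.9999 (leading)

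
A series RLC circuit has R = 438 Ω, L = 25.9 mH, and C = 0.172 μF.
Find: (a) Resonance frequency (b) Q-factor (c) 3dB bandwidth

Step 1 — Resonance: ω₀ = 1/√(LC) = 1/√(0.0259·1.72e-07) = 1.498e+04 rad/s.
Step 2 — f₀ = ω₀/(2π) = 2385 Hz.
Step 3 — Series Q: Q = ω₀L/R = 1.498e+04·0.0259/438 = 0.886.
Step 4 — Bandwidth: Δω = ω₀/Q = 1.691e+04 rad/s; BW = Δω/(2π) = 2692 Hz.

(a) f₀ = 2385 Hz  (b) Q = 0.886  (c) BW = 2692 Hz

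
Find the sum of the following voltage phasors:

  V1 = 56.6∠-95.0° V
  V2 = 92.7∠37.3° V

Step 1 — Convert each phasor to rectangular form:
  V1 = 56.6·(cos(-95.0°) + j·sin(-95.0°)) = -4.933 - j56.38 V
  V2 = 92.7·(cos(37.3°) + j·sin(37.3°)) = 73.74 + j56.18 V
Step 2 — Sum components: V_total = 68.81 - j0.2095 V.
Step 3 — Convert to polar: |V_total| = 68.81 V, ∠V_total = -0.2°.

V_total = 68.81∠-0.2° V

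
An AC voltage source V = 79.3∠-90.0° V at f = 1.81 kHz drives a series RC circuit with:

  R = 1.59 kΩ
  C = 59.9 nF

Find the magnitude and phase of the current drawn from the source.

Step 1 — Angular frequency: ω = 2π·f = 2π·1810 = 1.137e+04 rad/s.
Step 2 — Component impedances:
  R: Z = R = 1590 Ω
  C: Z = 1/(jωC) = -j/(ω·C) = 0 - j1468 Ω
Step 3 — Series combination: Z_total = R + C = 1590 - j1468 Ω = 2164∠-42.7° Ω.
Step 4 — Source phasor: V = 79.3∠-90.0° V = 0 - j79.3 V.
Step 5 — Ohm's law: I = V / Z_total = (0 - j79.3) / (1590 - j1468) = 0.02486 - j0.02692 A.
Step 6 — Convert to polar: |I| = 0.03664 A, ∠I = -47.3°.

I = 0.03664∠-47.3° A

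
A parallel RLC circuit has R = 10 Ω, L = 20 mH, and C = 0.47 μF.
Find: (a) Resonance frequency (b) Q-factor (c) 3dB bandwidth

Step 1 — Resonance: ω₀ = 1/√(LC) = 1/√(0.02·4.7e-07) = 1.031e+04 rad/s.
Step 2 — f₀ = ω₀/(2π) = 1642 Hz.
Step 3 — Parallel Q: Q = R/(ω₀L) = 10/(1.031e+04·0.02) = 0.04848.
Step 4 — Bandwidth: Δω = ω₀/Q = 2.128e+05 rad/s; BW = Δω/(2π) = 3.386e+04 Hz.

(a) f₀ = 1642 Hz  (b) Q = 0.04848  (c) BW = 3.386e+04 Hz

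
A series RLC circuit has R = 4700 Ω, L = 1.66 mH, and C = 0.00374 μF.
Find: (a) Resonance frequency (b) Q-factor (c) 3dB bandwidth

Step 1 — Resonance: ω₀ = 1/√(LC) = 1/√(0.00166·3.74e-09) = 4.013e+05 rad/s.
Step 2 — f₀ = ω₀/(2π) = 6.387e+04 Hz.
Step 3 — Series Q: Q = ω₀L/R = 4.013e+05·0.00166/4700 = 0.1417.
Step 4 — Bandwidth: Δω = ω₀/Q = 2.831e+06 rad/s; BW = Δω/(2π) = 4.506e+05 Hz.

(a) f₀ = 6.387e+04 Hz  (b) Q = 0.1417  (c) BW = 4.506e+05 Hz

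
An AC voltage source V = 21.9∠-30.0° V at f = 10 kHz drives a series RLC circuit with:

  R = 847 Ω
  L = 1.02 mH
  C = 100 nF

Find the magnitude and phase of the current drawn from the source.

Step 1 — Angular frequency: ω = 2π·f = 2π·1e+04 = 6.283e+04 rad/s.
Step 2 — Component impedances:
  R: Z = R = 847 Ω
  L: Z = jωL = j·6.283e+04·0.00102 = 0 + j64.09 Ω
  C: Z = 1/(jωC) = -j/(ω·C) = 0 - j159.2 Ω
Step 3 — Series combination: Z_total = R + L + C = 847 - j95.07 Ω = 852.3∠-6.4° Ω.
Step 4 — Source phasor: V = 21.9∠-30.0° V = 18.97 - j10.95 V.
Step 5 — Ohm's law: I = V / Z_total = (18.97 - j10.95) / (847 - j95.07) = 0.02355 - j0.01029 A.
Step 6 — Convert to polar: |I| = 0.02569 A, ∠I = -23.6°.

I = 0.02569∠-23.6° A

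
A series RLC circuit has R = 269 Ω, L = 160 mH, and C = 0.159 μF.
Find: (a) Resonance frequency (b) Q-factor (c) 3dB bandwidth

Step 1 — Resonance condition Im(Z)=0 gives ω₀ = 1/√(LC).
Step 2 — ω₀ = 1/√(0.16·1.59e-07) = 6270 rad/s.
Step 3 — f₀ = ω₀/(2π) = 997.8 Hz.
Step 4 — Series Q: Q = ω₀L/R = 6270·0.16/269 = 3.729.
Step 5 — 3dB bandwidth: Δω = ω₀/Q = 1681 rad/s; BW = Δω/(2π) = 267.6 Hz.

(a) f₀ = 997.8 Hz  (b) Q = 3.729  (c) BW = 267.6 Hz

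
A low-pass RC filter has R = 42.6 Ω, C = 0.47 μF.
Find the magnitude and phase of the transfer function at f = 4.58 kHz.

Step 1 — Angular frequency: ω = 2π·4580 = 2.878e+04 rad/s.
Step 2 — Transfer function: H(jω) = 1/(1 + jωRC).
Step 3 — Denominator: 1 + jωRC = 1 + j·2.878e+04·42.6·4.7e-07 = 1 + j0.5762.
Step 4 — H = 0.7508 - j0.4326.
Step 5 — Magnitude: |H| = 0.8665 (-1.2 dB); phase: φ = -29.9°.

|H| = 0.8665 (-1.2 dB), φ = -29.9°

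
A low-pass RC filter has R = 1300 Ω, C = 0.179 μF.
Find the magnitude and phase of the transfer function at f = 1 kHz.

Step 1 — Angular frequency: ω = 2π·1000 = 6283 rad/s.
Step 2 — Transfer function: H(jω) = 1/(1 + jωRC).
Step 3 — Denominator: 1 + jωRC = 1 + j·6283·1300·1.79e-07 = 1 + j1.462.
Step 4 — H = 0.3187 - j0.466.
Step 5 — Magnitude: |H| = 0.5645 (-5.0 dB); phase: φ = -55.6°.

|H| = 0.5645 (-5.0 dB), φ = -55.6°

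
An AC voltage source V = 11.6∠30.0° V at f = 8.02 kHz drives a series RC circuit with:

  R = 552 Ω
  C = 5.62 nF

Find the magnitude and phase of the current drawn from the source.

Step 1 — Angular frequency: ω = 2π·f = 2π·8020 = 5.039e+04 rad/s.
Step 2 — Component impedances:
  R: Z = R = 552 Ω
  C: Z = 1/(jωC) = -j/(ω·C) = 0 - j3531 Ω
Step 3 — Series combination: Z_total = R + C = 552 - j3531 Ω = 3574∠-81.1° Ω.
Step 4 — Source phasor: V = 11.6∠30.0° V = 10.05 + j5.8 V.
Step 5 — Ohm's law: I = V / Z_total = (10.05 + j5.8) / (552 - j3531) = -0.001169 + j0.003028 A.
Step 6 — Convert to polar: |I| = 0.003246 A, ∠I = 111.1°.

I = 0.003246∠111.1° A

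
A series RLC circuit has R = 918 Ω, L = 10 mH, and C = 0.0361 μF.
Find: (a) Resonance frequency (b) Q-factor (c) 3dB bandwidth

Step 1 — Resonance condition Im(Z)=0 gives ω₀ = 1/√(LC).
Step 2 — ω₀ = 1/√(0.01·3.61e-08) = 5.263e+04 rad/s.
Step 3 — f₀ = ω₀/(2π) = 8377 Hz.
Step 4 — Series Q: Q = ω₀L/R = 5.263e+04·0.01/918 = 0.5733.
Step 5 — 3dB bandwidth: Δω = ω₀/Q = 9.18e+04 rad/s; BW = Δω/(2π) = 1.461e+04 Hz.

(a) f₀ = 8377 Hz  (b) Q = 0.5733  (c) BW = 1.461e+04 Hz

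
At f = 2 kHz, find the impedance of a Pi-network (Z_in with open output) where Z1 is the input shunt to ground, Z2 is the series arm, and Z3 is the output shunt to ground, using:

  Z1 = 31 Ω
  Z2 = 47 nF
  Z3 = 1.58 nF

Step 1 — Angular frequency: ω = 2π·f = 2π·2000 = 1.257e+04 rad/s.
Step 2 — Component impedances:
  Z1: Z = R = 31 Ω
  Z2: Z = 1/(jωC) = -j/(ω·C) = 0 - j1693 Ω
  Z3: Z = 1/(jωC) = -j/(ω·C) = 0 - j5.037e+04 Ω
Step 3 — With open output, the series arm Z2 and the output shunt Z3 appear in series to ground: Z2 + Z3 = 0 - j5.206e+04 Ω.
Step 4 — Parallel with input shunt Z1: Z_in = Z1 || (Z2 + Z3) = 31 - j0.01846 Ω = 31∠-0.0° Ω.

Z = 31 - j0.01846 Ω = 31∠-0.0° Ω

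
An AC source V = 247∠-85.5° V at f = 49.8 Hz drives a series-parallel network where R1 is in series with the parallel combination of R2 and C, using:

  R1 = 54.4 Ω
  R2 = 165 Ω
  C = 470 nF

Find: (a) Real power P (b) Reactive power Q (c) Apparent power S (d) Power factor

Step 1 — Angular frequency: ω = 2π·f = 2π·49.8 = 312.9 rad/s.
Step 2 — Component impedances:
  R1: Z = R = 54.4 Ω
  R2: Z = R = 165 Ω
  C: Z = 1/(jωC) = -j/(ω·C) = 0 - j6800 Ω
Step 3 — Parallel branch: R2 || C = 1/(1/R2 + 1/C) = 164.9 - j4.001 Ω.
Step 4 — Series with R1: Z_total = R1 + (R2 || C) = 219.3 - j4.001 Ω = 219.3∠-1.0° Ω.
Step 5 — Source phasor: V = 247∠-85.5° V = 19.38 - j246.2 V.
Step 6 — Current: I = V / Z = 0.1088 - j1.121 A = 1.126∠-84.5° A.
Step 7 — Complex power: S = V·I* = 278.1 - j5.074 VA.
Step 8 — Real power: P = Re(S) = 278.1 W.
Step 9 — Reactive power: Q = Im(S) = -5.074 VAR.
Step 10 — Apparent power: |S| = 278.1 VA.
Step 11 — Power factor: PF = P/|S| = 0.9998 (leading).

(a) P = 278.1 W  (b) Q = -5.074 VAR  (c) S = 278.1 VA  (d) PF = 0.9998 (leading)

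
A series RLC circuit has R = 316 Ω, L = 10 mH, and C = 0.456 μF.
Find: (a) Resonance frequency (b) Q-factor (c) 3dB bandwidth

Step 1 — Resonance: ω₀ = 1/√(LC) = 1/√(0.01·4.56e-07) = 1.481e+04 rad/s.
Step 2 — f₀ = ω₀/(2π) = 2357 Hz.
Step 3 — Series Q: Q = ω₀L/R = 1.481e+04·0.01/316 = 0.4686.
Step 4 — Bandwidth: Δω = ω₀/Q = 3.16e+04 rad/s; BW = Δω/(2π) = 5029 Hz.

(a) f₀ = 2357 Hz  (b) Q = 0.4686  (c) BW = 5029 Hz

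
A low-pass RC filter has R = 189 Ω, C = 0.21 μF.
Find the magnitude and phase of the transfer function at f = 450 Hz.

Step 1 — Angular frequency: ω = 2π·450 = 2827 rad/s.
Step 2 — Transfer function: H(jω) = 1/(1 + jωRC).
Step 3 — Denominator: 1 + jωRC = 1 + j·2827·189·2.1e-07 = 1 + j0.1122.
Step 4 — H = 0.9876 - j0.1108.
Step 5 — Magnitude: |H| = 0.9938 (-0.1 dB); phase: φ = -6.4°.

|H| = 0.9938 (-0.1 dB), φ = -6.4°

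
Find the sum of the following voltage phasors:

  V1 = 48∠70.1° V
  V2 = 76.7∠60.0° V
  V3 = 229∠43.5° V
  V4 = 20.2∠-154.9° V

Step 1 — Convert each phasor to rectangular form:
  V1 = 48·(cos(70.1°) + j·sin(70.1°)) = 16.34 + j45.13 V
  V2 = 76.7·(cos(60.0°) + j·sin(60.0°)) = 38.35 + j66.42 V
  V3 = 229·(cos(43.5°) + j·sin(43.5°)) = 166.1 + j157.6 V
  V4 = 20.2·(cos(-154.9°) + j·sin(-154.9°)) = -18.29 - j8.569 V
Step 2 — Sum components: V_total = 202.5 + j260.6 V.
Step 3 — Convert to polar: |V_total| = 330 V, ∠V_total = 52.2°.

V_total = 330∠52.2° V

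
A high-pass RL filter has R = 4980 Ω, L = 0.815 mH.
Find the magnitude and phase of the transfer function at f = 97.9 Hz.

Step 1 — Angular frequency: ω = 2π·97.9 = 615.1 rad/s.
Step 2 — Transfer function: H(jω) = jωL/(R + jωL).
Step 3 — Numerator jωL = j·0.5013; denominator R + jωL = 4980 + j0.5013.
Step 4 — H = 1.013e-08 + j0.0001007.
Step 5 — Magnitude: |H| = 0.0001007 (-79.9 dB); phase: φ = 90.0°.

|H| = 0.0001007 (-79.9 dB), φ = 90.0°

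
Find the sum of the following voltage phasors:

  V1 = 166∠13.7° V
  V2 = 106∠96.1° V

Step 1 — Convert each phasor to rectangular form:
  V1 = 166·(cos(13.7°) + j·sin(13.7°)) = 161.3 + j39.32 V
  V2 = 106·(cos(96.1°) + j·sin(96.1°)) = -11.26 + j105.4 V
Step 2 — Sum components: V_total = 150 + j144.7 V.
Step 3 — Convert to polar: |V_total| = 208.4 V, ∠V_total = 44.0°.

V_total = 208.4∠44.0° V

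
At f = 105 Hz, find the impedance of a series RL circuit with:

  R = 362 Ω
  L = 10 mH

Step 1 — Angular frequency: ω = 2π·f = 2π·105 = 659.7 rad/s.
Step 2 — Component impedances:
  R: Z = R = 362 Ω
  L: Z = jωL = j·659.7·0.01 = 0 + j6.597 Ω
Step 3 — Series combination: Z_total = R + L = 362 + j6.597 Ω = 362.1∠1.0° Ω.

Z = 362 + j6.597 Ω = 362.1∠1.0° Ω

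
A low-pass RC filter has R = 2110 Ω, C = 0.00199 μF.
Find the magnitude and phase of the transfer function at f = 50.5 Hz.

Step 1 — Angular frequency: ω = 2π·50.5 = 317.3 rad/s.
Step 2 — Transfer function: H(jω) = 1/(1 + jωRC).
Step 3 — Denominator: 1 + jωRC = 1 + j·317.3·2110·1.99e-09 = 1 + j0.001332.
Step 4 — H = 1 - j0.001332.
Step 5 — Magnitude: |H| = 1 (-0.0 dB); phase: φ = -0.1°.

|H| = 1 (-0.0 dB), φ = -0.1°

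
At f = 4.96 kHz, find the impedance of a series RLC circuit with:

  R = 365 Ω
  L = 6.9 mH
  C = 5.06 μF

Step 1 — Angular frequency: ω = 2π·f = 2π·4960 = 3.116e+04 rad/s.
Step 2 — Component impedances:
  R: Z = R = 365 Ω
  L: Z = jωL = j·3.116e+04·0.0069 = 0 + j215 Ω
  C: Z = 1/(jωC) = -j/(ω·C) = 0 - j6.341 Ω
Step 3 — Series combination: Z_total = R + L + C = 365 + j208.7 Ω = 420.5∠29.8° Ω.

Z = 365 + j208.7 Ω = 420.5∠29.8° Ω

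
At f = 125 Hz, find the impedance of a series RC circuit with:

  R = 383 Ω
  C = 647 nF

Step 1 — Angular frequency: ω = 2π·f = 2π·125 = 785.4 rad/s.
Step 2 — Component impedances:
  R: Z = R = 383 Ω
  C: Z = 1/(jωC) = -j/(ω·C) = 0 - j1968 Ω
Step 3 — Series combination: Z_total = R + C = 383 - j1968 Ω = 2005∠-79.0° Ω.

Z = 383 - j1968 Ω = 2005∠-79.0° Ω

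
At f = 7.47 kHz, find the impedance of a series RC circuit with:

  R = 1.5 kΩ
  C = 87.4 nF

Step 1 — Angular frequency: ω = 2π·f = 2π·7470 = 4.694e+04 rad/s.
Step 2 — Component impedances:
  R: Z = R = 1500 Ω
  C: Z = 1/(jωC) = -j/(ω·C) = 0 - j243.8 Ω
Step 3 — Series combination: Z_total = R + C = 1500 - j243.8 Ω = 1520∠-9.2° Ω.

Z = 1500 - j243.8 Ω = 1520∠-9.2° Ω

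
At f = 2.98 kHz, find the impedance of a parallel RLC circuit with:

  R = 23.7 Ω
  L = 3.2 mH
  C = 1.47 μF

Step 1 — Angular frequency: ω = 2π·f = 2π·2980 = 1.872e+04 rad/s.
Step 2 — Component impedances:
  R: Z = R = 23.7 Ω
  L: Z = jωL = j·1.872e+04·0.0032 = 0 + j59.92 Ω
  C: Z = 1/(jωC) = -j/(ω·C) = 0 - j36.33 Ω
Step 3 — Parallel combination: 1/Z_total = 1/R + 1/L + 1/C; Z_total = 22.23 - j5.709 Ω = 22.96∠-14.4° Ω.

Z = 22.23 - j5.709 Ω = 22.96∠-14.4° Ω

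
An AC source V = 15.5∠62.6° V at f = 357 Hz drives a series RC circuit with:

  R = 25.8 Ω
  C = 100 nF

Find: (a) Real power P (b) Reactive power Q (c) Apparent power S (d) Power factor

Step 1 — Angular frequency: ω = 2π·f = 2π·357 = 2243 rad/s.
Step 2 — Component impedances:
  R: Z = R = 25.8 Ω
  C: Z = 1/(jωC) = -j/(ω·C) = 0 - j4458 Ω
Step 3 — Series combination: Z_total = R + C = 25.8 - j4458 Ω = 4458∠-89.7° Ω.
Step 4 — Source phasor: V = 15.5∠62.6° V = 7.133 + j13.76 V.
Step 5 — Current: I = V / Z = -0.003077 + j0.001618 A = 0.003477∠152.3° A.
Step 6 — Complex power: S = V·I* = 0.0003119 - j0.05389 VA.
Step 7 — Real power: P = Re(S) = 0.0003119 W.
Step 8 — Reactive power: Q = Im(S) = -0.05389 VAR.
Step 9 — Apparent power: |S| = 0.05389 VA.
Step 10 — Power factor: PF = P/|S| = 0.005787 (leading).

(a) P = 0.0003119 W  (b) Q = -0.05389 VAR  (c) S = 0.05389 VA  (d) PF = 0.005787 (leading)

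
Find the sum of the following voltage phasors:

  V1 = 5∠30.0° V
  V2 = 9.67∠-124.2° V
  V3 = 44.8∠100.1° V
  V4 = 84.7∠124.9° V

Step 1 — Convert each phasor to rectangular form:
  V1 = 5·(cos(30.0°) + j·sin(30.0°)) = 4.33 + j2.5 V
  V2 = 9.67·(cos(-124.2°) + j·sin(-124.2°)) = -5.435 - j7.998 V
  V3 = 44.8·(cos(100.1°) + j·sin(100.1°)) = -7.856 + j44.11 V
  V4 = 84.7·(cos(124.9°) + j·sin(124.9°)) = -48.46 + j69.47 V
Step 2 — Sum components: V_total = -57.42 + j108.1 V.
Step 3 — Convert to polar: |V_total| = 122.4 V, ∠V_total = 118.0°.

V_total = 122.4∠118.0° V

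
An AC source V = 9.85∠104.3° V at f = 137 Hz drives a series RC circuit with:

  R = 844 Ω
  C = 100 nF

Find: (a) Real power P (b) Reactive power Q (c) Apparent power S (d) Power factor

Step 1 — Angular frequency: ω = 2π·f = 2π·137 = 860.8 rad/s.
Step 2 — Component impedances:
  R: Z = R = 844 Ω
  C: Z = 1/(jωC) = -j/(ω·C) = 0 - j1.162e+04 Ω
Step 3 — Series combination: Z_total = R + C = 844 - j1.162e+04 Ω = 1.165e+04∠-85.8° Ω.
Step 4 — Source phasor: V = 9.85∠104.3° V = -2.433 + j9.545 V.
Step 5 — Current: I = V / Z = -0.0008324 - j0.0001489 A = 0.0008457∠-169.9° A.
Step 6 — Complex power: S = V·I* = 0.0006036 - j0.008308 VA.
Step 7 — Real power: P = Re(S) = 0.0006036 W.
Step 8 — Reactive power: Q = Im(S) = -0.008308 VAR.
Step 9 — Apparent power: |S| = 0.00833 VA.
Step 10 — Power factor: PF = P/|S| = 0.07246 (leading).

(a) P = 0.0006036 W  (b) Q = -0.008308 VAR  (c) S = 0.00833 VA  (d) PF = 0.07246 (leading)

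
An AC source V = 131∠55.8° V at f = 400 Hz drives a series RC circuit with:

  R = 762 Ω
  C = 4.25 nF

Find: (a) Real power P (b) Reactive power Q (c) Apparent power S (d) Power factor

Step 1 — Angular frequency: ω = 2π·f = 2π·400 = 2513 rad/s.
Step 2 — Component impedances:
  R: Z = R = 762 Ω
  C: Z = 1/(jωC) = -j/(ω·C) = 0 - j9.362e+04 Ω
Step 3 — Series combination: Z_total = R + C = 762 - j9.362e+04 Ω = 9.362e+04∠-89.5° Ω.
Step 4 — Source phasor: V = 131∠55.8° V = 73.63 + j108.3 V.
Step 5 — Current: I = V / Z = -0.001151 + j0.0007959 A = 0.001399∠145.3° A.
Step 6 — Complex power: S = V·I* = 0.001492 - j0.1833 VA.
Step 7 — Real power: P = Re(S) = 0.001492 W.
Step 8 — Reactive power: Q = Im(S) = -0.1833 VAR.
Step 9 — Apparent power: |S| = 0.1833 VA.
Step 10 — Power factor: PF = P/|S| = 0.008139 (leading).

(a) P = 0.001492 W  (b) Q = -0.1833 VAR  (c) S = 0.1833 VA  (d) PF = 0.008139 (leading)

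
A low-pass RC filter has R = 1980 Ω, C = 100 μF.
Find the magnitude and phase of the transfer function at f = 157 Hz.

Step 1 — Angular frequency: ω = 2π·157 = 986.5 rad/s.
Step 2 — Transfer function: H(jω) = 1/(1 + jωRC).
Step 3 — Denominator: 1 + jωRC = 1 + j·986.5·1980·0.0001 = 1 + j195.3.
Step 4 — H = 2.621e-05 - j0.00512.
Step 5 — Magnitude: |H| = 0.00512 (-45.8 dB); phase: φ = -89.7°.

|H| = 0.00512 (-45.8 dB), φ = -89.7°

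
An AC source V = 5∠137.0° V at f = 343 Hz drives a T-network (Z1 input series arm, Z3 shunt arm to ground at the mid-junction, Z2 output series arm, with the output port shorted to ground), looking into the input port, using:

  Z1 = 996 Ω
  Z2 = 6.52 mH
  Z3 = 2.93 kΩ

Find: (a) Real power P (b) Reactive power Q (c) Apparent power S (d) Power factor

Step 1 — Angular frequency: ω = 2π·f = 2π·343 = 2155 rad/s.
Step 2 — Component impedances:
  Z1: Z = R = 996 Ω
  Z2: Z = jωL = j·2155·0.00652 = 0 + j14.05 Ω
  Z3: Z = R = 2930 Ω
Step 3 — With the output port shorted to ground, the output series arm Z2 runs from the junction to ground; the shunt arm Z3 also runs from the junction to ground. They appear in parallel: Z3 || Z2 = 0.06739 + j14.05 Ω.
Step 4 — Series with input arm Z1: Z_in = Z1 + (Z3 || Z2) = 996.1 + j14.05 Ω = 996.2∠0.8° Ω.
Step 5 — Source phasor: V = 5∠137.0° V = -3.657 + j3.41 V.
Step 6 — Current: I = V / Z = -0.003622 + j0.003475 A = 0.005019∠136.2° A.
Step 7 — Complex power: S = V·I* = 0.02509 + j0.000354 VA.
Step 8 — Real power: P = Re(S) = 0.02509 W.
Step 9 — Reactive power: Q = Im(S) = 0.000354 VAR.
Step 10 — Apparent power: |S| = 0.0251 VA.
Step 11 — Power factor: PF = P/|S| = 0.9999 (lagging).

(a) P = 0.02509 W  (b) Q = 0.000354 VAR  (c) S = 0.0251 VA  (d) PF = 0.9999 (lagging)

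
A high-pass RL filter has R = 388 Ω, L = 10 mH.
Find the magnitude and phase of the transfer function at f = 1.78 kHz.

Step 1 — Angular frequency: ω = 2π·1780 = 1.118e+04 rad/s.
Step 2 — Transfer function: H(jω) = jωL/(R + jωL).
Step 3 — Numerator jωL = j·111.8; denominator R + jωL = 388 + j111.8.
Step 4 — H = 0.07671 + j0.2661.
Step 5 — Magnitude: |H| = 0.277 (-11.2 dB); phase: φ = 73.9°.

|H| = 0.277 (-11.2 dB), φ = 73.9°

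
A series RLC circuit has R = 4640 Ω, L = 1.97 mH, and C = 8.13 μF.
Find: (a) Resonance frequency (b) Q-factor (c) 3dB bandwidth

Step 1 — Resonance: ω₀ = 1/√(LC) = 1/√(0.00197·8.13e-06) = 7902 rad/s.
Step 2 — f₀ = ω₀/(2π) = 1258 Hz.
Step 3 — Series Q: Q = ω₀L/R = 7902·0.00197/4640 = 0.003355.
Step 4 — Bandwidth: Δω = ω₀/Q = 2.355e+06 rad/s; BW = Δω/(2π) = 3.749e+05 Hz.

(a) f₀ = 1258 Hz  (b) Q = 0.003355  (c) BW = 3.749e+05 Hz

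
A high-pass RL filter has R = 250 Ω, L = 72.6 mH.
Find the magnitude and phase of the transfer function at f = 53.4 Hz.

Step 1 — Angular frequency: ω = 2π·53.4 = 335.5 rad/s.
Step 2 — Transfer function: H(jω) = jωL/(R + jωL).
Step 3 — Numerator jωL = j·24.36; denominator R + jωL = 250 + j24.36.
Step 4 — H = 0.009404 + j0.09652.
Step 5 — Magnitude: |H| = 0.09698 (-20.3 dB); phase: φ = 84.4°.

|H| = 0.09698 (-20.3 dB), φ = 84.4°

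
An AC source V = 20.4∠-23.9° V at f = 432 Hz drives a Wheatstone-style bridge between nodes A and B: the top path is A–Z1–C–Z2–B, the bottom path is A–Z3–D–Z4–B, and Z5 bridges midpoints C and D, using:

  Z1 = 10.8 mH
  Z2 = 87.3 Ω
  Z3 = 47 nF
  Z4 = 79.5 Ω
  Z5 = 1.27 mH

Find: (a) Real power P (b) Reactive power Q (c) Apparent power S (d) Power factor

Step 1 — Angular frequency: ω = 2π·f = 2π·432 = 2714 rad/s.
Step 2 — Component impedances:
  Z1: Z = jωL = j·2714·0.0108 = 0 + j29.31 Ω
  Z2: Z = R = 87.3 Ω
  Z3: Z = 1/(jωC) = -j/(ω·C) = 0 - j7839 Ω
  Z4: Z = R = 79.5 Ω
  Z5: Z = jωL = j·2714·0.00127 = 0 + j3.447 Ω
Step 3 — Bridge requires nodal analysis (the Z5 bridge couples midpoints C and D, so the two paths cannot be reduced to a simple series/parallel combination). Setting node B to ground and injecting 1 A at node A, the 3-node admittance system at A, C, D solves to V_A = Z_AB = 41.63 + j30.38 Ω = 51.54∠36.1° Ω.
Step 4 — Source phasor: V = 20.4∠-23.9° V = 18.65 - j8.265 V.
Step 5 — Current: I = V / Z = 0.1978 - j0.3429 A = 0.3958∠-60.0° A.
Step 6 — Complex power: S = V·I* = 6.523 + j4.76 VA.
Step 7 — Real power: P = Re(S) = 6.523 W.
Step 8 — Reactive power: Q = Im(S) = 4.76 VAR.
Step 9 — Apparent power: |S| = 8.075 VA.
Step 10 — Power factor: PF = P/|S| = 0.8077 (lagging).

(a) P = 6.523 W  (b) Q = 4.76 VAR  (c) S = 8.075 VA  (d) PF = 0.8077 (lagging)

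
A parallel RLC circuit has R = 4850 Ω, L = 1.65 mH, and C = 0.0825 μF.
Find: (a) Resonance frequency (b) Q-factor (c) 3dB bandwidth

Step 1 — Resonance: ω₀ = 1/√(LC) = 1/√(0.00165·8.25e-08) = 8.571e+04 rad/s.
Step 2 — f₀ = ω₀/(2π) = 1.364e+04 Hz.
Step 3 — Parallel Q: Q = R/(ω₀L) = 4850/(8.571e+04·0.00165) = 34.29.
Step 4 — Bandwidth: Δω = ω₀/Q = 2499 rad/s; BW = Δω/(2π) = 397.8 Hz.

(a) f₀ = 1.364e+04 Hz  (b) Q = 34.29  (c) BW = 397.8 Hz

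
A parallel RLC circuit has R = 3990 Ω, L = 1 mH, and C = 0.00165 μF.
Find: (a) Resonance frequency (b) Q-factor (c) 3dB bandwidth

Step 1 — Resonance: ω₀ = 1/√(LC) = 1/√(0.001·1.65e-09) = 7.785e+05 rad/s.
Step 2 — f₀ = ω₀/(2π) = 1.239e+05 Hz.
Step 3 — Parallel Q: Q = R/(ω₀L) = 3990/(7.785e+05·0.001) = 5.125.
Step 4 — Bandwidth: Δω = ω₀/Q = 1.519e+05 rad/s; BW = Δω/(2π) = 2.417e+04 Hz.

(a) f₀ = 1.239e+05 Hz  (b) Q = 5.125  (c) BW = 2.417e+04 Hz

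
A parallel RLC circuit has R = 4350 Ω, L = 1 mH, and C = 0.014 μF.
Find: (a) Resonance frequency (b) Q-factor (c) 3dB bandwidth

Step 1 — Resonance: ω₀ = 1/√(LC) = 1/√(0.001·1.4e-08) = 2.673e+05 rad/s.
Step 2 — f₀ = ω₀/(2π) = 4.254e+04 Hz.
Step 3 — Parallel Q: Q = R/(ω₀L) = 4350/(2.673e+05·0.001) = 16.28.
Step 4 — Bandwidth: Δω = ω₀/Q = 1.642e+04 rad/s; BW = Δω/(2π) = 2613 Hz.

(a) f₀ = 4.254e+04 Hz  (b) Q = 16.28  (c) BW = 2613 Hz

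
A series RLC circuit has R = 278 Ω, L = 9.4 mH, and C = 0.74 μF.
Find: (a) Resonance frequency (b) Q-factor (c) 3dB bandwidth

Step 1 — Resonance: ω₀ = 1/√(LC) = 1/√(0.0094·7.4e-07) = 1.199e+04 rad/s.
Step 2 — f₀ = ω₀/(2π) = 1908 Hz.
Step 3 — Series Q: Q = ω₀L/R = 1.199e+04·0.0094/278 = 0.4054.
Step 4 — Bandwidth: Δω = ω₀/Q = 2.957e+04 rad/s; BW = Δω/(2π) = 4707 Hz.

(a) f₀ = 1908 Hz  (b) Q = 0.4054  (c) BW = 4707 Hz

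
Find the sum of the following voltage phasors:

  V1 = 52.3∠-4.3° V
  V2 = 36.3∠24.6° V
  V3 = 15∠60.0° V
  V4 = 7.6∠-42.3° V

Step 1 — Convert each phasor to rectangular form:
  V1 = 52.3·(cos(-4.3°) + j·sin(-4.3°)) = 52.15 - j3.921 V
  V2 = 36.3·(cos(24.6°) + j·sin(24.6°)) = 33.01 + j15.11 V
  V3 = 15·(cos(60.0°) + j·sin(60.0°)) = 7.5 + j12.99 V
  V4 = 7.6·(cos(-42.3°) + j·sin(-42.3°)) = 5.621 - j5.115 V
Step 2 — Sum components: V_total = 98.28 + j19.07 V.
Step 3 — Convert to polar: |V_total| = 100.1 V, ∠V_total = 11.0°.

V_total = 100.1∠11.0° V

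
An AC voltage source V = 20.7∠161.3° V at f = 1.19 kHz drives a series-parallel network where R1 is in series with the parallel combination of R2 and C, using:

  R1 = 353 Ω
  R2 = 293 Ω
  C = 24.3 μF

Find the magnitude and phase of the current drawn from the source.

Step 1 — Angular frequency: ω = 2π·f = 2π·1190 = 7477 rad/s.
Step 2 — Component impedances:
  R1: Z = R = 353 Ω
  R2: Z = R = 293 Ω
  C: Z = 1/(jωC) = -j/(ω·C) = 0 - j5.504 Ω
Step 3 — Parallel branch: R2 || C = 1/(1/R2 + 1/C) = 0.1034 - j5.502 Ω.
Step 4 — Series with R1: Z_total = R1 + (R2 || C) = 353.1 - j5.502 Ω = 353.1∠-0.9° Ω.
Step 5 — Source phasor: V = 20.7∠161.3° V = -19.61 + j6.637 V.
Step 6 — Ohm's law: I = V / Z_total = (-19.61 + j6.637) / (353.1 - j5.502) = -0.05581 + j0.01793 A.
Step 7 — Convert to polar: |I| = 0.05862 A, ∠I = 162.2°.

I = 0.05862∠162.2° A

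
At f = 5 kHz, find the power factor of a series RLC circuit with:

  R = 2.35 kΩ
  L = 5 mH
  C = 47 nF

Step 1 — Angular frequency: ω = 2π·f = 2π·5000 = 3.142e+04 rad/s.
Step 2 — Component impedances:
  R: Z = R = 2350 Ω
  L: Z = jωL = j·3.142e+04·0.005 = 0 + j157.1 Ω
  C: Z = 1/(jωC) = -j/(ω·C) = 0 - j677.3 Ω
Step 3 — Series combination: Z_total = R + L + C = 2350 - j520.2 Ω = 2407∠-12.5° Ω.
Step 4 — Power factor: PF = cos(φ) = Re(Z)/|Z| = 2350/2406.9 = 0.9764.
Step 5 — Type: Im(Z) = -520.2 ⇒ leading (phase φ = -12.5°).

PF = 0.9764 (leading, φ = -12.5°)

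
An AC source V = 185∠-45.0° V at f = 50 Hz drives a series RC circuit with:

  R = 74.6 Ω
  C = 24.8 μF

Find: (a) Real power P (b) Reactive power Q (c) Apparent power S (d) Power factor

Step 1 — Angular frequency: ω = 2π·f = 2π·50 = 314.2 rad/s.
Step 2 — Component impedances:
  R: Z = R = 74.6 Ω
  C: Z = 1/(jωC) = -j/(ω·C) = 0 - j128.4 Ω
Step 3 — Series combination: Z_total = R + C = 74.6 - j128.4 Ω = 148.5∠-59.8° Ω.
Step 4 — Source phasor: V = 185∠-45.0° V = 130.8 - j130.8 V.
Step 5 — Current: I = V / Z = 1.205 + j0.319 A = 1.246∠14.8° A.
Step 6 — Complex power: S = V·I* = 115.8 - j199.3 VA.
Step 7 — Real power: P = Re(S) = 115.8 W.
Step 8 — Reactive power: Q = Im(S) = -199.3 VAR.
Step 9 — Apparent power: |S| = 230.5 VA.
Step 10 — Power factor: PF = P/|S| = 0.5025 (leading).

(a) P = 115.8 W  (b) Q = -199.3 VAR  (c) S = 230.5 VA  (d) PF = 0.5025 (leading)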